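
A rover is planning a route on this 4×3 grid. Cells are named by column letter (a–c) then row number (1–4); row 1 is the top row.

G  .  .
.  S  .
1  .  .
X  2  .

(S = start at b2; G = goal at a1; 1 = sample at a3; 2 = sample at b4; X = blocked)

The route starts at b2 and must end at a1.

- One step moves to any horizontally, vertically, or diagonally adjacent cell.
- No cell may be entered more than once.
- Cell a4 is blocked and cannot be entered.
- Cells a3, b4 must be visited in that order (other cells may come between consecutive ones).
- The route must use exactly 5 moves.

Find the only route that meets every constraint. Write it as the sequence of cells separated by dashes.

The waypoints must appear in the order a3, b4, with no cell reused.
Route from b2: down-left 1 to a3, down-right 1 to b4, up 1 to b3, up-left 1 to a2, up 1 to a1 — 5 moves in all.
Check: order respected (1 at step 1, 2 at step 2); 5 moves as required.

b2 - a3 - b4 - b3 - a2 - a1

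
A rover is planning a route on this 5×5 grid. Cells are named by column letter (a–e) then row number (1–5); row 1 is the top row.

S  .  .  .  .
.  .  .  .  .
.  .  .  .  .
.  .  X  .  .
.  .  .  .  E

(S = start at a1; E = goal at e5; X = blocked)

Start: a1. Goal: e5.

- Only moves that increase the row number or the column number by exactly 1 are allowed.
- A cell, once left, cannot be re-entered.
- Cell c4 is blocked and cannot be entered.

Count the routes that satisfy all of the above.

A right/down-only route from a1 to e5 makes exactly 4 down-moves and 4 right-moves in some order.
With no other constraints that would be C(8,4) = 70 routes.
Subtract routes through each blocked cell (inclusion–exclusion for overlaps): − through c4: 30 → 40.
That gives 40 routes.

40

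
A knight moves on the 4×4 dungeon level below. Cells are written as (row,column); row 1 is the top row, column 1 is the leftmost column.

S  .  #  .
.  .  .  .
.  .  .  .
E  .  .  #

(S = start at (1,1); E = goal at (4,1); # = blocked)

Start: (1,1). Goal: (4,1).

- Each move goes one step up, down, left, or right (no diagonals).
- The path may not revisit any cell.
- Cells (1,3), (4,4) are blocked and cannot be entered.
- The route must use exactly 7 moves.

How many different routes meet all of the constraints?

Need simple routes of exactly 7 moves from (1,1) to (4,1) (Manhattan distance 3, so 2 moves are spent on a detour and 2 undoing it).
Branch systematically from the start, pruning whenever the remaining move budget drops below the Manhattan distance to (4,1) or differs from it in parity. Grouping the completions by first move — via (2,1): 5; via (1,2): 5 — and summing: 5 + 5 = 10.
That gives 10 routes.

10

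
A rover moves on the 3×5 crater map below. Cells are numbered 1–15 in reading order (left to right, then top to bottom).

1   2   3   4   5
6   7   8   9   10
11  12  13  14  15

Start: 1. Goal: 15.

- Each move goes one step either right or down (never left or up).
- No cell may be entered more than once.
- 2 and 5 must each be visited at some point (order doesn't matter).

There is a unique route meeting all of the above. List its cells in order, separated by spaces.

1 2 3 4 5 10 15

Moves only go right or down, so the column and row indices never decrease.
Route from 1: right 4 to 5, down 2 to 15 — 6 moves in all.
Check: all required cells visited.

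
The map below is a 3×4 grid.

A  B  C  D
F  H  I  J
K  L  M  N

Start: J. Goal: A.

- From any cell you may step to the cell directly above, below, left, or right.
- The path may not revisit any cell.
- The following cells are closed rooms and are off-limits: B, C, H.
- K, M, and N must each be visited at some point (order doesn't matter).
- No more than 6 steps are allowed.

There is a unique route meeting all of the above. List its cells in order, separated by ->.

The budget equals the shortest possible length, so every move has to be on a shortest route through the required cells.
Route from J: down to N, 3× left (reaching K), 2× up (reaching A) — 6 moves in all.
Check: all required cells visited; 6 ≤ 6 moves.

J -> N -> M -> L -> K -> F -> A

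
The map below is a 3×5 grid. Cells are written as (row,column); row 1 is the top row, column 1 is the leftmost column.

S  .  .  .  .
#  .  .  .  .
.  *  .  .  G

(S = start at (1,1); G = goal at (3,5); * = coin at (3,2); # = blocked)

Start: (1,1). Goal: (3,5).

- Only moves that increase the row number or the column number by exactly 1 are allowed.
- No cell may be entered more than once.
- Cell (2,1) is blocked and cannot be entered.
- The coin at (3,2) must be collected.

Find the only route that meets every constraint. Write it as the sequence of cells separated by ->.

(1,1) -> (1,2) -> (2,2) -> (3,2) -> (3,3) -> (3,4) -> (3,5)

Moves only go right or down, so the column and row indices never decrease.
Route from (1,1): right to (1,2), 2× down (reaching (3,2)), 3× right (reaching (3,5)) — 6 moves in all.
Check: all required cells visited.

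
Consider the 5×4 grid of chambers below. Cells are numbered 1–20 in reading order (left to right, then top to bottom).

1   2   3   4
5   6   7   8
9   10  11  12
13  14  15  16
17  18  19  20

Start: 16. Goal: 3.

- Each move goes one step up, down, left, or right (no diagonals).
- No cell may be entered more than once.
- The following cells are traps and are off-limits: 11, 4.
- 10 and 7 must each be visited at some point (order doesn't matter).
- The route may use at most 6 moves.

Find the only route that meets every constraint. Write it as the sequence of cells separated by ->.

The 6-move cap with required stops at 10, 7 leaves no slack for detours.
Route from 16: left 2 to 14, up 2 to 6, right 1 to 7, up 1 to 3 — 6 moves in all.
Check: all required cells visited; 6 ≤ 6 moves.

16 -> 15 -> 14 -> 10 -> 6 -> 7 -> 3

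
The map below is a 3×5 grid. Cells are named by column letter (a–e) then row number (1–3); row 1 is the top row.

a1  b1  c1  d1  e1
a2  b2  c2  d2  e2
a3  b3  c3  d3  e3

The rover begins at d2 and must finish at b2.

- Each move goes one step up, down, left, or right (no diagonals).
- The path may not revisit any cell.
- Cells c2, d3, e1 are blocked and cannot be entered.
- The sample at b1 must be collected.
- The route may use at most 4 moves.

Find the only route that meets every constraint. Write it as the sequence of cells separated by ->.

The budget equals the shortest possible length, so every move has to be on a shortest route through the required cells.
Route from d2: up to d1, 2× left (reaching b1), down to b2 — 4 moves in all.
Check: all required cells visited; 4 ≤ 4 moves.

d2 -> d1 -> c1 -> b1 -> b2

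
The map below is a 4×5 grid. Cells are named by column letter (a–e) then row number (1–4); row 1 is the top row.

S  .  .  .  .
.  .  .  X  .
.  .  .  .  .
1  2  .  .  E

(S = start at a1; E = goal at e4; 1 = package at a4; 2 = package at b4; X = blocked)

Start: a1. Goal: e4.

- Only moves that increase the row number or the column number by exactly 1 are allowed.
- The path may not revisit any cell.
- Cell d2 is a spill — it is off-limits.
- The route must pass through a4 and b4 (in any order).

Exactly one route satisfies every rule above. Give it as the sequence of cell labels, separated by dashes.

a1 - a2 - a3 - a4 - b4 - c4 - d4 - e4

Moves only go right or down, so the column and row indices never decrease.
Route from a1: 3× down (reaching a4), 4× right (reaching e4) — 7 moves in all.
Check: all required cells visited.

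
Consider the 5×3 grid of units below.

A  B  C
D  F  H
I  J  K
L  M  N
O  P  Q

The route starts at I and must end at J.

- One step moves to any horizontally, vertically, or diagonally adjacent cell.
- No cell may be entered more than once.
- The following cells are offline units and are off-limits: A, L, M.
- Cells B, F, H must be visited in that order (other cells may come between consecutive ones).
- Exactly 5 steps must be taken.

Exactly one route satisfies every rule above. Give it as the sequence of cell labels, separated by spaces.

The waypoints must appear in the order B, F, H, with no cell reused.
Route from I: up 1 to D, up-right 1 to B, down 1 to F, right 1 to H, down-left 1 to J — 5 moves in all.
Check: order respected (B at step 2, F at step 3, H at step 4); 5 moves as required.

I D B F H J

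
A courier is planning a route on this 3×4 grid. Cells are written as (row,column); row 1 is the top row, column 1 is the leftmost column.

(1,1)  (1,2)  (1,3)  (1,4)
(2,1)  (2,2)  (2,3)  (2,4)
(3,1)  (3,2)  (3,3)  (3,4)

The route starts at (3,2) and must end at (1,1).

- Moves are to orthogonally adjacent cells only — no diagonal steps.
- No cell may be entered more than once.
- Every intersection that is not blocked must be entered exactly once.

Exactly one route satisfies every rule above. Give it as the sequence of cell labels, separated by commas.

(3,2), (3,1), (2,1), (2,2), (2,3), (3,3), (3,4), (2,4), (1,4), (1,3), (1,2), (1,1)

Need to visit all 12 open cells exactly once, starting at (3,2) and ending at (1,1).
Cell (3,4) has only two open neighbours ((2,4) and (3,3)), so the path must pass straight through it: one of those is the cell it's entered from and the other is where it exits.
Route from (3,2): left to (3,1), up to (2,1), 2× right (reaching (2,3)), down to (3,3), right to (3,4), 2× up (reaching (1,4)), 3× left (reaching (1,1)) — 11 moves in all.
Check: all 12 open cells covered.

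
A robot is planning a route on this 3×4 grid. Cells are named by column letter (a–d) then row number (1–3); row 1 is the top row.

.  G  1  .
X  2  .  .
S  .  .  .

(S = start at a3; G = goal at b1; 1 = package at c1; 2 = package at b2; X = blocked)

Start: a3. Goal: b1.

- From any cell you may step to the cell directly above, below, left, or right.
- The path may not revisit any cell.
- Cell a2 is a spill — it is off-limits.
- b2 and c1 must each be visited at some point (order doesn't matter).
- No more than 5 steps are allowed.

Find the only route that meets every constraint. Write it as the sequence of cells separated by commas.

a3, b3, b2, c2, c1, b1

The 5-move cap with required stops at b2, c1 leaves no slack for detours.
Route from a3: right 1 to b3, up 1 to b2, right 1 to c2, up 1 to c1, left 1 to b1 — 5 moves in all.
Check: all required cells visited; 5 ≤ 5 moves.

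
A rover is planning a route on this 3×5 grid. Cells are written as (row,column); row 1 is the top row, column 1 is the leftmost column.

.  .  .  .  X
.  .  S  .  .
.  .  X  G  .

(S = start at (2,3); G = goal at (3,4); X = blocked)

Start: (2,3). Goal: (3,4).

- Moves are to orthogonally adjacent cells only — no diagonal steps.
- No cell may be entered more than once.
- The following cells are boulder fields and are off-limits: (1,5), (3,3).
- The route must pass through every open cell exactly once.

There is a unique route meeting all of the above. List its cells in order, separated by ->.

Need to visit all 13 open cells exactly once, starting at (2,3) and ending at (3,4).
Cell (3,1) has only two open neighbours ((2,1) and (3,2)), so the path must pass straight through it: one of those is the cell it's entered from and the other is where it exits.
Route from (2,3): left to (2,2), down to (3,2), left to (3,1), 2× up (reaching (1,1)), 3× right (reaching (1,4)), down to (2,4), right to (2,5), down to (3,5), left to (3,4) — 12 moves in all.
Check: all 13 open cells covered.

(2,3) -> (2,2) -> (3,2) -> (3,1) -> (2,1) -> (1,1) -> (1,2) -> (1,3) -> (1,4) -> (2,4) -> (2,5) -> (3,5) -> (3,4)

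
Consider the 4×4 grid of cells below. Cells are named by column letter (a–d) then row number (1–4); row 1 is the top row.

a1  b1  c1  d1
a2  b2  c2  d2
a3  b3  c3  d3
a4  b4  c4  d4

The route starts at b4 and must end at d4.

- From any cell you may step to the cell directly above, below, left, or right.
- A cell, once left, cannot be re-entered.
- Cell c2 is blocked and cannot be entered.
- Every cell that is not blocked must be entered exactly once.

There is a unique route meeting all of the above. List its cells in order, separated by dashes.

Need to visit all 15 open cells exactly once, starting at b4 and ending at d4.
Cell a1 has only two open neighbours (a2 and b1), so the path must pass straight through it: one of those is the cell it's entered from and the other is where it exits.
Route from b4: left to a4, up to a3, right to b3, up to b2, left to a2, up to a1, 3× right (reaching d1), 2× down (reaching d3), left to c3, down to c4, right to d4 — 14 moves in all.
Check: all 15 open cells covered.

b4 - a4 - a3 - b3 - b2 - a2 - a1 - b1 - c1 - d1 - d2 - d3 - c3 - c4 - d4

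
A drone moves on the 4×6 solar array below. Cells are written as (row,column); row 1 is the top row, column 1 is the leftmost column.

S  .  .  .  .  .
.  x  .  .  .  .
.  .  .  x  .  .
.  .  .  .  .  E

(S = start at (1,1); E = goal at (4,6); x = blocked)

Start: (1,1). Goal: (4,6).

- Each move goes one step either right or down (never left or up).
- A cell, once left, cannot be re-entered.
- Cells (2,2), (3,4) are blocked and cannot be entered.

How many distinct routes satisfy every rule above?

A right/down-only route from (1,1) to (4,6) makes exactly 3 down-moves and 5 right-moves in some order.
With no other constraints that would be C(8,3) = 56 routes.
Subtract routes through each blocked cell (inclusion–exclusion for overlaps): − through (2,2): 30 − through (3,4): 30 + through (2,2)&(3,4): 18 → 14.
That gives 14 routes.

14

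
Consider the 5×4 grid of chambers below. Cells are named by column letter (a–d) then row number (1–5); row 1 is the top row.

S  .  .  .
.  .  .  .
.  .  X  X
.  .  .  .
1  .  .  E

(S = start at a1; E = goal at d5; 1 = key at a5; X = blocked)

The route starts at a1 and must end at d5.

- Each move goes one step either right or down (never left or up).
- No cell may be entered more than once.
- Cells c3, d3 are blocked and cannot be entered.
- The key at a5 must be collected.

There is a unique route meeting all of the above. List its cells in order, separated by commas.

a1, a2, a3, a4, a5, b5, c5, d5

Moves only go right or down, so the column and row indices never decrease.
Route from a1: 4× down (reaching a5), 3× right (reaching d5) — 7 moves in all.
Check: all required cells visited.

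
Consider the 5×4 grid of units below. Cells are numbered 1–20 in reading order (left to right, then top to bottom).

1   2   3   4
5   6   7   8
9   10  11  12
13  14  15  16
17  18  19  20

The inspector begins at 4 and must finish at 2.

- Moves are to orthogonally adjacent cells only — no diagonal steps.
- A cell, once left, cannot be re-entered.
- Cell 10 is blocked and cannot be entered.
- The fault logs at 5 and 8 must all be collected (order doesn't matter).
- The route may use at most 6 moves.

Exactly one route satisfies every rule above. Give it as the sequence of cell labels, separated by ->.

4 -> 8 -> 7 -> 6 -> 5 -> 1 -> 2

The 6-move cap with required stops at 5, 8 leaves no slack for detours.
Route from 4: down 1 to 8, left 3 to 5, up 1 to 1, right 1 to 2 — 6 moves in all.
Check: all required cells visited; 6 ≤ 6 moves.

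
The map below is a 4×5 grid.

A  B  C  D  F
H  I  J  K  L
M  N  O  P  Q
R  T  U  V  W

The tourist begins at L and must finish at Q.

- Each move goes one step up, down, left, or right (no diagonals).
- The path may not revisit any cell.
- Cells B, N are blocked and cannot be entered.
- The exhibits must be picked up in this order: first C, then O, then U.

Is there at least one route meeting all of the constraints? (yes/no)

One route that works: L → F → D → C → J → O → U → V → P → Q.

yes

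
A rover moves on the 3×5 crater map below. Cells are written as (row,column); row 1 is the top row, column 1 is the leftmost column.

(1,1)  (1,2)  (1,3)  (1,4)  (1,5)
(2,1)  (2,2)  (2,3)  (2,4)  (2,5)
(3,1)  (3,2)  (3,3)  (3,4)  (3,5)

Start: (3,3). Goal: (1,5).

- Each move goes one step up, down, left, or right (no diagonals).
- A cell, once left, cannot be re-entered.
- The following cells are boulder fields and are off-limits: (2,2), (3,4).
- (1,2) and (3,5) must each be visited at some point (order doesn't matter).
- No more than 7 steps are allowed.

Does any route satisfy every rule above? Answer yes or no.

(3,5) must be visited but has only one open neighbour ((2,5)), and it is neither the start nor the goal — the route would have to enter and leave through (2,5), re-entering it.

no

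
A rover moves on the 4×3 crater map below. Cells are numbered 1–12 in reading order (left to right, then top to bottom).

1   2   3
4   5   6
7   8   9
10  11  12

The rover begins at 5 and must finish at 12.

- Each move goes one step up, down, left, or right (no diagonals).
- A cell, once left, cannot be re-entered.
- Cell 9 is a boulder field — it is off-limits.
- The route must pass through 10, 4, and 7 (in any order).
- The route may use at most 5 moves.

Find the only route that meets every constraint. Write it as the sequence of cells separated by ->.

5 -> 4 -> 7 -> 10 -> 11 -> 12

Any route must reach 10, 4, and 7 and still end at 12 within 5 moves, so the order of the required stops is forced.
Route from 5: left to 4, 2× down (reaching 10), 2× right (reaching 12) — 5 moves in all.
Check: all required cells visited; 5 ≤ 5 moves.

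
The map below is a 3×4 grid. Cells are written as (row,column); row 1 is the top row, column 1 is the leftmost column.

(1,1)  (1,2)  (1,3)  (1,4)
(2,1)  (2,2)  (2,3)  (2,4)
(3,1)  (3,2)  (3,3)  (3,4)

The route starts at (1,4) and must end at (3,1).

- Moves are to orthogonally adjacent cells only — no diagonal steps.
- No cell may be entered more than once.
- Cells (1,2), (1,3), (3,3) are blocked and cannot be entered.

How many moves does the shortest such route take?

The Manhattan distance from (1,4) to (3,1) is |1−3| + |4−1| = 5, so at least 5 moves are needed.
A route of 5 moves achieves this: (1,4) → (2,4) → (2,3) → (2,2) → (3,2) → (3,1).
Since 5 matches the lower bound, it is optimal.

5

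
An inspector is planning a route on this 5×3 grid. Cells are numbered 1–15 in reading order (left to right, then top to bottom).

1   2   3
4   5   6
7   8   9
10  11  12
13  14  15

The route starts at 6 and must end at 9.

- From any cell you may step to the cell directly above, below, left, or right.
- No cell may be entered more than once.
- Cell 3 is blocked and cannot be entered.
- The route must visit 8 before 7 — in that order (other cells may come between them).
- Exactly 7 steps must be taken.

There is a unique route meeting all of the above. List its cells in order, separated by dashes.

The waypoints must appear in the order 8, 7, with no cell reused.
Route from 6: left 1 to 5, down 1 to 8, left 1 to 7, down 1 to 10, right 2 to 12, up 1 to 9 — 7 moves in all.
Check: order respected (8 at step 2, 7 at step 3); 7 moves as required.

6 - 5 - 8 - 7 - 10 - 11 - 12 - 9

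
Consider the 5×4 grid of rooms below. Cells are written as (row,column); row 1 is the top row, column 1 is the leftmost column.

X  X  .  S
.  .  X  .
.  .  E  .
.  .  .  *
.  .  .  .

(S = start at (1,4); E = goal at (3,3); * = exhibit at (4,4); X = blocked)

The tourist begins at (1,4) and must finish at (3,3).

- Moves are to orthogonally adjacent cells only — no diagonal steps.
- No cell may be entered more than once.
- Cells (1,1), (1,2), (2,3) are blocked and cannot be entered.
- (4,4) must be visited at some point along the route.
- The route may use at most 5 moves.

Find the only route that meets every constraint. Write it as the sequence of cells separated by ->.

The budget equals the shortest possible length, so every move has to be on a shortest route through the required cells.
Route from (1,4): down 3 to (4,4), left 1 to (4,3), up 1 to (3,3) — 5 moves in all.
Check: all required cells visited; 5 ≤ 5 moves.

(1,4) -> (2,4) -> (3,4) -> (4,4) -> (4,3) -> (3,3)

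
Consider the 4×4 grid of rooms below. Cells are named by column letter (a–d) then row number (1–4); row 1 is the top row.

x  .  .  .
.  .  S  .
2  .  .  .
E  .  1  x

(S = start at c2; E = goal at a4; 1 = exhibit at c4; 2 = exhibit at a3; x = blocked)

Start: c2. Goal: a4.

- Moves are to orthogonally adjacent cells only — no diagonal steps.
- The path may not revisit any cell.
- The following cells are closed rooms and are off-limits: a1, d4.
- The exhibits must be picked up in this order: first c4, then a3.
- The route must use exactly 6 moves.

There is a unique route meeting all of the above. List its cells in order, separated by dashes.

The waypoints must appear in the order c4, a3, with no cell reused.
Route from c2: down 2 to c4, left 1 to b4, up 1 to b3, left 1 to a3, down 1 to a4 — 6 moves in all.
Check: order respected (1 at step 2, 2 at step 5); 6 moves as required.

c2 - c3 - c4 - b4 - b3 - a3 - a4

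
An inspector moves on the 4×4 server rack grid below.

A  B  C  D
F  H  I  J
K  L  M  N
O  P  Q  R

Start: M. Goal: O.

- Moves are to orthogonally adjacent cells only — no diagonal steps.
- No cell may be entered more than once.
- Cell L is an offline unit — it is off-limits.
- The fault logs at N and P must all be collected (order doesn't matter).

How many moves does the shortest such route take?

5

Any route passes through N and P in some order between M and O. Summing Manhattan distances along each leg and taking the cheapest ordering (M → N → P → O) gives a lower bound of 1 + 3 + 1 = 5 moves.
A route of 5 moves achieves this: M → N → R → Q → P → O.
Since 5 matches the lower bound, it is optimal.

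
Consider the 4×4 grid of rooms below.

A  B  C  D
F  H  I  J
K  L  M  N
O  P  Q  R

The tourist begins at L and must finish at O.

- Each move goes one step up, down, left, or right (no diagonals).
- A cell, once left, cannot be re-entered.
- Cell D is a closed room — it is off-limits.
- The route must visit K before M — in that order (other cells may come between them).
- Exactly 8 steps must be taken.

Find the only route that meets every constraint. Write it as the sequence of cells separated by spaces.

The waypoints must appear in the order K, M, with no cell reused.
Route from L: left 1 to K, up 1 to F, right 2 to I, down 2 to Q, left 2 to O — 8 moves in all.
Check: order respected (K at step 1, M at step 5); 8 moves as required.

L K F H I M Q P O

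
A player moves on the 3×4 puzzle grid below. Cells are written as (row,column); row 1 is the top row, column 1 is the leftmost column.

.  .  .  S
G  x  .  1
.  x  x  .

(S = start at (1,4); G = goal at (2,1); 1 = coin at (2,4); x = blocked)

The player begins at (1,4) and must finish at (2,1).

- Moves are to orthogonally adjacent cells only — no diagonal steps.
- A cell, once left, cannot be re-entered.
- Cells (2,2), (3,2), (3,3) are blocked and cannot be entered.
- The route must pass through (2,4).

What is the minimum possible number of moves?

6

Any route passes through (2,4) somewhere between (1,4) and (2,1). Summing Manhattan distances along the two legs ((1,4) → (2,4) → (2,1)) gives a lower bound of 1 + 3 = 4 moves.
That bound ignores the blocked cells. Measuring each leg by the fewest moves that actually steer around them ((1,4)→(2,4): 1; (2,4)→(2,1): 5) raises the lower bound to 6.
A route of 6 moves exists: (1,4) → (2,4) → (2,3) → (1,3) → (1,2) → (1,1) → (2,1).
Since 6 matches that lower bound, it is optimal.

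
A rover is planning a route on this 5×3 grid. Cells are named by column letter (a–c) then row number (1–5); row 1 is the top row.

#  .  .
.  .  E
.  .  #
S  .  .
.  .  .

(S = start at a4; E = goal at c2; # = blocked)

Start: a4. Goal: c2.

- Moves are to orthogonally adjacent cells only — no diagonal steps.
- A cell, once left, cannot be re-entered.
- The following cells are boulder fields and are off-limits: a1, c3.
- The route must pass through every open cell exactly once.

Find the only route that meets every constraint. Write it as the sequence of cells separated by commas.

a4, a5, b5, c5, c4, b4, b3, a3, a2, b2, b1, c1, c2

Need to visit all 13 open cells exactly once, starting at a4 and ending at c2.
Cell b1 has only two open neighbours (b2 and c1), so the path must pass straight through it: one of those is the cell it's entered from and the other is where it exits.
Route from a4: down 1 to a5, right 2 to c5, up 1 to c4, left 1 to b4, up 1 to b3, left 1 to a3, up 1 to a2, right 1 to b2, up 1 to b1, right 1 to c1, down 1 to c2 — 12 moves in all.
Check: all 13 open cells covered.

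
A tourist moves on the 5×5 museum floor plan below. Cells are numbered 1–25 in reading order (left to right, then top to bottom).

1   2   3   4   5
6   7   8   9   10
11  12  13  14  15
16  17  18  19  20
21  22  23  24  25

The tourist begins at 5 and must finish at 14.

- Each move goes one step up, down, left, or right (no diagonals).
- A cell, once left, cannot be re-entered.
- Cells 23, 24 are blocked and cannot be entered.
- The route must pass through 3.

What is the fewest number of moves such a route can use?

Any route passes through 3 somewhere between 5 and 14. Summing Manhattan distances along the two legs (5 → 3 → 14) gives a lower bound of 2 + 3 = 5 moves.
A route of 5 moves achieves this: 5 → 4 → 3 → 8 → 13 → 14.
Since 5 matches the lower bound, it is optimal.

5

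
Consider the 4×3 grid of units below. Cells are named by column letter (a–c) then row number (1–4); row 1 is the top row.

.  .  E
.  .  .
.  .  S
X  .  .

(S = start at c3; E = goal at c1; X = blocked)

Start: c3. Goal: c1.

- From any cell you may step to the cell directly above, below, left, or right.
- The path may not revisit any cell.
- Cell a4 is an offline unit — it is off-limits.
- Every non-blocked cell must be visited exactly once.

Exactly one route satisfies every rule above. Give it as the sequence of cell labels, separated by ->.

Need to visit all 11 open cells exactly once, starting at c3 and ending at c1.
Cell c4 has only two open neighbours (c3 and b4), so the path must pass straight through it: one of those is the cell it's entered from and the other is where it exits.
Route from c3: down to c4, left to b4, up to b3, left to a3, 2× up (reaching a1), right to b1, down to b2, right to c2, up to c1 — 10 moves in all.
Check: all 11 open cells covered.

c3 -> c4 -> b4 -> b3 -> a3 -> a2 -> a1 -> b1 -> b2 -> c2 -> c1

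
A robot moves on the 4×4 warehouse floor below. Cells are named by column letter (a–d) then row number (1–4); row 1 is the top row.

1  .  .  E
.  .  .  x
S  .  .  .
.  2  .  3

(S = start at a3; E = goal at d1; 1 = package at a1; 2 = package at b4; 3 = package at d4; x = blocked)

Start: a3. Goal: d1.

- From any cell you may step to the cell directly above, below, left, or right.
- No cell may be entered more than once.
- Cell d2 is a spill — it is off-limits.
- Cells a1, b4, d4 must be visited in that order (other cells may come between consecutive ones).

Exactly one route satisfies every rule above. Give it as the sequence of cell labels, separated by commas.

a3, a2, a1, b1, b2, b3, b4, c4, d4, d3, c3, c2, c1, d1

The waypoints must appear in the order a1, b4, d4, with no cell reused.
Route from a3: 2× up (reaching a1), right to b1, 3× down (reaching b4), 2× right (reaching d4), up to d3, left to c3, 2× up (reaching c1), right to d1 — 13 moves in all.
Check: order respected (1 at step 2, 2 at step 6, 3 at step 8).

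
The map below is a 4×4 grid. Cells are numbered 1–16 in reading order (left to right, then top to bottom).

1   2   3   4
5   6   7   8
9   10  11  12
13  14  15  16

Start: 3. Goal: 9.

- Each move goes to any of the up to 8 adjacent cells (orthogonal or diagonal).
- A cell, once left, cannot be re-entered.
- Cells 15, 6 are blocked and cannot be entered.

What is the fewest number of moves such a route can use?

With diagonal moves allowed, the Chebyshev distance max(|Δrow|,|Δcol|) from 3 to 9 is 2, so at least 2 moves are needed.
That bound ignores the blocked cells. Measuring each leg by the fewest moves that actually steer around them (3→9: 3) raises the lower bound to 3.
A route of 3 moves exists: 3 → 2 → 5 → 9.
Since 3 matches that lower bound, it is optimal.

3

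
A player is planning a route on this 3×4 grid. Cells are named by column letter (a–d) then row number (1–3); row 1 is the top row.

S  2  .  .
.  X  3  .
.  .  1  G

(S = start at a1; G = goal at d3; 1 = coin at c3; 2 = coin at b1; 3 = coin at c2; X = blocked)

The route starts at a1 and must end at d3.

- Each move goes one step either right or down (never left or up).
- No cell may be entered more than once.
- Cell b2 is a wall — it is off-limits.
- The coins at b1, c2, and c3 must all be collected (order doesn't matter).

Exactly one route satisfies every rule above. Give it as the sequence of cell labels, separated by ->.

a1 -> b1 -> c1 -> c2 -> c3 -> d3

Moves only go right or down, so the column and row indices never decrease.
Route from a1: 2× right (reaching c1), 2× down (reaching c3), right to d3 — 5 moves in all.
Check: all required cells visited.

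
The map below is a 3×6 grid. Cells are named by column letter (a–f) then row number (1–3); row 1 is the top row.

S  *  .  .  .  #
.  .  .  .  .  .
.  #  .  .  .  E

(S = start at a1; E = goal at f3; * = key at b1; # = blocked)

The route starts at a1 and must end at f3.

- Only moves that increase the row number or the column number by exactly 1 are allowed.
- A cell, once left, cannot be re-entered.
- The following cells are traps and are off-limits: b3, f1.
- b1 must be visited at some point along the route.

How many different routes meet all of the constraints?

13

A right/down-only route from a1 to f3 makes exactly 2 down-moves and 5 right-moves in some order.
With no other constraints that would be C(7,2) = 21 routes.
Split at b1 and multiply the segment counts (each segment already excludes blocked cells): a1→b1: 1; b1→f3: 13; product = 13.
That gives 13 routes.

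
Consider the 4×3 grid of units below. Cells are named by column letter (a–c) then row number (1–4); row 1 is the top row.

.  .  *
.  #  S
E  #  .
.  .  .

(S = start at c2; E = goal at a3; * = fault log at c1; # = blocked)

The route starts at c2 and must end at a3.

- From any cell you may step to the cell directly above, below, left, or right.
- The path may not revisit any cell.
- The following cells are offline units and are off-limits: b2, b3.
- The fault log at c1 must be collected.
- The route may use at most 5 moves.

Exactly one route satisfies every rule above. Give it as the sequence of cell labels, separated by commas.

The budget equals the shortest possible length, so every move has to be on a shortest route through the required cells.
Route from c2: up to c1, 2× left (reaching a1), 2× down (reaching a3) — 5 moves in all.
Check: all required cells visited; 5 ≤ 5 moves.

c2, c1, b1, a1, a2, a3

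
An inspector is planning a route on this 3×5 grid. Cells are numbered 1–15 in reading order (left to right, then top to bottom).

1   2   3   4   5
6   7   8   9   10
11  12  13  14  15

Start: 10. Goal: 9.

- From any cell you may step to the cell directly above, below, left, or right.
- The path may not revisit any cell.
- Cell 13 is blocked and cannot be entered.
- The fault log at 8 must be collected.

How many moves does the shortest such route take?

5

Any route passes through 8 somewhere between 10 and 9. Summing Manhattan distances along the two legs (10 → 8 → 9) gives a lower bound of 2 + 1 = 3 moves.
The shortest route satisfying every rule uses 5 moves: 10 → 5 → 4 → 3 → 8 → 9.
The no-revisit rule (legs can't share cells) pushes the minimum above the 3-move bound; an exhaustive check rules out every length from 3 to 4, leaving 5 as the minimum.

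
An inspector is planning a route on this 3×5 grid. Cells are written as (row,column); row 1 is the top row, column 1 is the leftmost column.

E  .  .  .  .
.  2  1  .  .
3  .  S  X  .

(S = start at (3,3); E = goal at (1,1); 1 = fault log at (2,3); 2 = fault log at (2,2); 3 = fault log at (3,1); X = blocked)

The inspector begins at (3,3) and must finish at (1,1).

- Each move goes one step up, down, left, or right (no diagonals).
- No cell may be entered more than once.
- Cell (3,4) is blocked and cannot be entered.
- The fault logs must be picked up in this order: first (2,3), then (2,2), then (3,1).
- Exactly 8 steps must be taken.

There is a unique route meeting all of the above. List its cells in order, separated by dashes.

(3,3) - (2,3) - (1,3) - (1,2) - (2,2) - (3,2) - (3,1) - (2,1) - (1,1)

The waypoints must appear in the order (2,3), (2,2), (3,1), with no cell reused.
Route from (3,3): 2× up (reaching (1,3)), left to (1,2), 2× down (reaching (3,2)), left to (3,1), 2× up (reaching (1,1)) — 8 moves in all.
Check: order respected (1 at step 1, 2 at step 4, 3 at step 6); 8 moves as required.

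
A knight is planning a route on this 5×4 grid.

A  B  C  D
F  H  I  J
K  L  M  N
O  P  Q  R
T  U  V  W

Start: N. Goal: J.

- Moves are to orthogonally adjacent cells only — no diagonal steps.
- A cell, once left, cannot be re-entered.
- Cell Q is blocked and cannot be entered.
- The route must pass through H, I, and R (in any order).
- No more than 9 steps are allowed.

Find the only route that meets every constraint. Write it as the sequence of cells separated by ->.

The budget equals the shortest possible length, so every move has to be on a shortest route through the required cells.
Route from N: 2× down (reaching W), 2× left (reaching U), 3× up (reaching H), 2× right (reaching J) — 9 moves in all.
Check: all required cells visited; 9 ≤ 9 moves.

N -> R -> W -> V -> U -> P -> L -> H -> I -> J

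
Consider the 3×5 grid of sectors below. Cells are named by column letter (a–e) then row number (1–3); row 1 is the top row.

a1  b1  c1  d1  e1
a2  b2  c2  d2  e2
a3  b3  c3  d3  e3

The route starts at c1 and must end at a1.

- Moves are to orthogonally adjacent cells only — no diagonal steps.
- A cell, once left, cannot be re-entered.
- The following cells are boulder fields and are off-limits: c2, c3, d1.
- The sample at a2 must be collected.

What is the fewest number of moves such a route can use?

Any route passes through a2 somewhere between c1 and a1. Summing Manhattan distances along the two legs (c1 → a2 → a1) gives a lower bound of 3 + 1 = 4 moves.
A route of 4 moves achieves this: c1 → b1 → b2 → a2 → a1.
Since 4 matches the lower bound, it is optimal.

4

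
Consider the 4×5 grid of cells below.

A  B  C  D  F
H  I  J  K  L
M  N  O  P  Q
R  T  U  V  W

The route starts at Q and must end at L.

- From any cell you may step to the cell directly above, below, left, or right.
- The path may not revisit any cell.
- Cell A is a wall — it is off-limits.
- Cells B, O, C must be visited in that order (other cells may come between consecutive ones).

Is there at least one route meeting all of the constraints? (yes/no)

Ignoring the required order, 121 revisit-free routes from Q to L pass through all of B, O, and C; the waypoint orders that occur are O → B → C (113); B → C → O (8) — never B → O → C.

no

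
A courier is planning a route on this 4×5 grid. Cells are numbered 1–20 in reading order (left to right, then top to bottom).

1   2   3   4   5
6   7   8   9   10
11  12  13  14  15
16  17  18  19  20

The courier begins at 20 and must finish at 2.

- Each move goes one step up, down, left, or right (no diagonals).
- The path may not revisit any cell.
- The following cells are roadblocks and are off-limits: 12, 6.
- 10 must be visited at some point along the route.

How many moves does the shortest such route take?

6

Any route passes through 10 somewhere between 20 and 2. Summing Manhattan distances along the two legs (20 → 10 → 2) gives a lower bound of 2 + 4 = 6 moves.
A route of 6 moves achieves this: 20 → 15 → 10 → 5 → 4 → 3 → 2.
Since 6 matches the lower bound, it is optimal.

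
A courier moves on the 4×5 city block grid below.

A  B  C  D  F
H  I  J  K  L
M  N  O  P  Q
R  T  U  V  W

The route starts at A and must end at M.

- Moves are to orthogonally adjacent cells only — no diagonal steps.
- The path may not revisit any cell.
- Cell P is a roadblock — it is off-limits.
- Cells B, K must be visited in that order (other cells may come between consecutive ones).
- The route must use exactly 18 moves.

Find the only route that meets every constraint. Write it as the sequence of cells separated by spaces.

A H I B C J K D F L Q W V U O N T R M

The waypoints must appear in the order B, K, with no cell reused.
Route from A: down 1 to H, right 1 to I, up 1 to B, right 1 to C, down 1 to J, right 1 to K, up 1 to D, right 1 to F, down 3 to W, left 2 to U, up 1 to O, left 1 to N, down 1 to T, left 1 to R, up 1 to M — 18 moves in all.
Check: order respected (B at step 3, K at step 6); 18 moves as required.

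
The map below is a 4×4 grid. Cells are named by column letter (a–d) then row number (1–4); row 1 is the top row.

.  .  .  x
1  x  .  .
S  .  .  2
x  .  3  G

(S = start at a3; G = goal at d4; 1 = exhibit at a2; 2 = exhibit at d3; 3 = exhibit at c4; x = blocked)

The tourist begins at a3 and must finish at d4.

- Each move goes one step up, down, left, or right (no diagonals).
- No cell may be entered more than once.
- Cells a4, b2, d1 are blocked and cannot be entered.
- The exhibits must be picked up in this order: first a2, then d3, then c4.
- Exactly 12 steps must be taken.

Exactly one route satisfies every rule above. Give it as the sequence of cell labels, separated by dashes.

a3 - a2 - a1 - b1 - c1 - c2 - d2 - d3 - c3 - b3 - b4 - c4 - d4

The waypoints must appear in the order a2, d3, c4, with no cell reused.
Route from a3: up 2 to a1, right 2 to c1, down 1 to c2, right 1 to d2, down 1 to d3, left 2 to b3, down 1 to b4, right 2 to d4 — 12 moves in all.
Check: order respected (1 at step 1, 2 at step 7, 3 at step 11); 12 moves as required.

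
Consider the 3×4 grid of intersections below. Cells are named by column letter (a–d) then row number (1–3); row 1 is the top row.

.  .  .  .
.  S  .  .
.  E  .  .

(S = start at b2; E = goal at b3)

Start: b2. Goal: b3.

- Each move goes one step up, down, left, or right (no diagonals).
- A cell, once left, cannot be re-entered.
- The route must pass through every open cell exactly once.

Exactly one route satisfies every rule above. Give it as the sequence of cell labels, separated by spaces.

b2 c2 c3 d3 d2 d1 c1 b1 a1 a2 a3 b3

Need to visit all 12 open cells exactly once, starting at b2 and ending at b3.
Cell a3 has only two open neighbours (a2 and b3), so the path must pass straight through it: one of those is the cell it's entered from and the other is where it exits.
Route from b2: right to c2, down to c3, right to d3, 2× up (reaching d1), 3× left (reaching a1), 2× down (reaching a3), right to b3 — 11 moves in all.
Check: all 12 open cells covered.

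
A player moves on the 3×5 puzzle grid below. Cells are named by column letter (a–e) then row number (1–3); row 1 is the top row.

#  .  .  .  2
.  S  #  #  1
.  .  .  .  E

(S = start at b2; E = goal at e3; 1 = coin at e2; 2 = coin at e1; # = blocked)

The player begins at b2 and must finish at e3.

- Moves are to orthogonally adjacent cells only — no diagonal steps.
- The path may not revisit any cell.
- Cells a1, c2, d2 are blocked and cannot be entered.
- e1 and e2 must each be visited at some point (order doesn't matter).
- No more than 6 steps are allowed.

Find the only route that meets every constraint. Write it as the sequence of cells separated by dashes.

The budget equals the shortest possible length, so every move has to be on a shortest route through the required cells.
Route from b2: up 1 to b1, right 3 to e1, down 2 to e3 — 6 moves in all.
Check: all required cells visited; 6 ≤ 6 moves.

b2 - b1 - c1 - d1 - e1 - e2 - e3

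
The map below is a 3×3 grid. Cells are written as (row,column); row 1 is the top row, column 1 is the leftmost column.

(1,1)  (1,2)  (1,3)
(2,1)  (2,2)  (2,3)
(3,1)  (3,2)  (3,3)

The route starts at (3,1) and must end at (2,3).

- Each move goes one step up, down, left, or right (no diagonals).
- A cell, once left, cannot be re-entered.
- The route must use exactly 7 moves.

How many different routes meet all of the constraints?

2

Need simple routes of exactly 7 moves from (3,1) to (2,3) (Manhattan distance 3, so 2 moves are spent on a detour and 2 undoing it).
Enumerating: (3,1) (2,1) (1,1) (1,2) (2,2) (3,2) (3,3) (2,3) | (3,1) (3,2) (2,2) (2,1) (1,1) (1,2) (1,3) (2,3).
That gives 2 routes.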